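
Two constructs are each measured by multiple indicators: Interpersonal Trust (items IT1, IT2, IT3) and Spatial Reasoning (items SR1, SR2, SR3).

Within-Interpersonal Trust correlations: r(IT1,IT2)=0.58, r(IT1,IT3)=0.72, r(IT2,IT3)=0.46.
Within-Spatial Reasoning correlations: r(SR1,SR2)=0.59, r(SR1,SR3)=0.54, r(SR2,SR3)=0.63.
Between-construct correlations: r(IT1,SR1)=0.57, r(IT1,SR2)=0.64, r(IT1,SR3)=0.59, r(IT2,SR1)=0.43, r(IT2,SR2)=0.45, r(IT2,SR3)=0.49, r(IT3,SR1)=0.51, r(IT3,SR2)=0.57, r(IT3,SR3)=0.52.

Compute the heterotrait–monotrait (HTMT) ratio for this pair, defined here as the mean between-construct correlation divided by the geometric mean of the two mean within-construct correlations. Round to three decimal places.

0.903

Mean heterotrait r = 4.77/9 = 0.5300.
Mean within-IT = 1.76/3 = 0.5867; mean within-SR = 1.76/3 = 0.5867.
Geometric mean = √(0.5867 × 0.5867) = 0.5867.
HTMT = 0.5300 / 0.5867 = 0.903.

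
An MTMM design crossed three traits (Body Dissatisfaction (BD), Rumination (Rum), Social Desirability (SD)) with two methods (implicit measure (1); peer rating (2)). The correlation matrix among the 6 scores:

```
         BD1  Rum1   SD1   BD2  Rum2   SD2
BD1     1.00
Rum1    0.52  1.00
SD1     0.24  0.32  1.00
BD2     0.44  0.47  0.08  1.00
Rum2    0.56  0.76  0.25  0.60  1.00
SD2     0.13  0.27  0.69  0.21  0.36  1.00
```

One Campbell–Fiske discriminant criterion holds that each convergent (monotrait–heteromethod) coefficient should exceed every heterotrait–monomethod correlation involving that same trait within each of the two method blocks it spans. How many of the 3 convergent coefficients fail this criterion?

1

Each convergent coefficient versus the relevant comparison correlations:
BD (methods 1·2): 0.44 vs {0.52, 0.60, 0.24, 0.21} → fail.
Rum (methods 1·2): 0.76 vs {0.52, 0.60, 0.32, 0.36} → pass.
SD (methods 1·2): 0.69 vs {0.24, 0.21, 0.32, 0.36} → pass.
1 of 3 fail.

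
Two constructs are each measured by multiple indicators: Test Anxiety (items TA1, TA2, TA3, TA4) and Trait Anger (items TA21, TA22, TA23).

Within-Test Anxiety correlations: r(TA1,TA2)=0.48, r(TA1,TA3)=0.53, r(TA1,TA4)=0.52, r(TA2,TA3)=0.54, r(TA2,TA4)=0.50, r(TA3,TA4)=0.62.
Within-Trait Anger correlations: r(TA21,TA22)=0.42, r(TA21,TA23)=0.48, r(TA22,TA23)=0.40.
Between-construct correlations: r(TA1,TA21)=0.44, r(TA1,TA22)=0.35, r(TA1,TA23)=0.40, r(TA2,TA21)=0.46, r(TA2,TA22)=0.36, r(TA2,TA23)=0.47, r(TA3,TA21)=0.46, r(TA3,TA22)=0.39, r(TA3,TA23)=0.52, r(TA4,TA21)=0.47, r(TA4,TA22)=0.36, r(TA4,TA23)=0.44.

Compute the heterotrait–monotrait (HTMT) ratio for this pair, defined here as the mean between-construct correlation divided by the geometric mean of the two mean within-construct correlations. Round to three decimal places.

0.889

Mean between = 5.12/12 = 0.4267.
Mean within-TA = 3.19/6 = 0.5317; mean within-TA2 = 1.30/3 = 0.4333.
Geometric mean = √(0.5317 × 0.4333) = 0.4800.
HTMT = 0.4267 / 0.4800 = 0.889.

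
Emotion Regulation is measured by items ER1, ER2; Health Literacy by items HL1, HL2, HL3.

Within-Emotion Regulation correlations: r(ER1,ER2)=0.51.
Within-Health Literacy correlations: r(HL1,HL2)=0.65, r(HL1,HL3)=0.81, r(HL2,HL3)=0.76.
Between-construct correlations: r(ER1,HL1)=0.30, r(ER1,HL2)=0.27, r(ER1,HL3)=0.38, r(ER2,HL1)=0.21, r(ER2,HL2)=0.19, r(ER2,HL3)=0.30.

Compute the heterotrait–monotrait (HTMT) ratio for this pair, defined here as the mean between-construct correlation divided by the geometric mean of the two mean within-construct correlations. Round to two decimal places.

Between-construct mean = 1.65/6 = 0.2750.
Mean within-ER = 0.51/1 = 0.5100; mean within-HL = 2.22/3 = 0.7400.
Geometric mean = √(0.5100 × 0.7400) = 0.6143.
HTMT = 0.2750 / 0.6143 = 0.45.

0.45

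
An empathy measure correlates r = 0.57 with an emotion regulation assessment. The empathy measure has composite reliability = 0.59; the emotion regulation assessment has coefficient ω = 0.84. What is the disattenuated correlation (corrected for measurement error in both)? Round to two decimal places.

0.81

r_true = r_obs / √(r_xx · r_yy) = 0.57 / √(0.59 × 0.84) = 0.57 / √0.4956 = 0.57 / 0.7040 ≈ 0.81.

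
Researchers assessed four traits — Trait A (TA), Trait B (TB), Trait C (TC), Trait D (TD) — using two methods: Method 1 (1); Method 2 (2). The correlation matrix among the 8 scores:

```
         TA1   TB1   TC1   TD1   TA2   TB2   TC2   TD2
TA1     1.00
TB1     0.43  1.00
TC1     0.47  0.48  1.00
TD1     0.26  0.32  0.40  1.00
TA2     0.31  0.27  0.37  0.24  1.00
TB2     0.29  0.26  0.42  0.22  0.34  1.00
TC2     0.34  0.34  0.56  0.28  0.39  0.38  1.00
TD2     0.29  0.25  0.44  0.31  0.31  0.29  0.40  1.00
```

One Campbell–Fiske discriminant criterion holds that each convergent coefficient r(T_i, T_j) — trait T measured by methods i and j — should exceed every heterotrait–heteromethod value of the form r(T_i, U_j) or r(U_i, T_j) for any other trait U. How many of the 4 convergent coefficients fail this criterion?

3

Each convergent coefficient versus the relevant comparison correlations:
TA (methods 1·2): 0.31 vs {0.29, 0.27, 0.34, 0.37, 0.29, 0.24} → fail.
TB (methods 1·2): 0.26 vs {0.27, 0.29, 0.34, 0.42, 0.25, 0.22} → fail.
TC (methods 1·2): 0.56 vs {0.37, 0.34, 0.42, 0.34, 0.44, 0.28} → pass.
TD (methods 1·2): 0.31 vs {0.24, 0.29, 0.22, 0.25, 0.28, 0.44} → fail.
3 of 4 fail.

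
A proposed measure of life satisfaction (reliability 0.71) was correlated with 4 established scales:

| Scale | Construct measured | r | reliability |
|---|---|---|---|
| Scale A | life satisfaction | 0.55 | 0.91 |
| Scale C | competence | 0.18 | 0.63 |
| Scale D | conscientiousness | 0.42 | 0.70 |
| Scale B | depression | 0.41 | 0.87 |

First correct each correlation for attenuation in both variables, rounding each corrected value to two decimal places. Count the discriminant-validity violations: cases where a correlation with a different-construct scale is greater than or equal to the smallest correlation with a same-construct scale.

0

Disattenuated r (r / √(r_scale · r_new)):
  Scale A (conv): 0.55 / √(0.91·0.71) = 0.68
  Scale C (disc): 0.18 / √(0.63·0.71) = 0.27
  Scale D (disc): 0.42 / √(0.70·0.71) = 0.60
  Scale B (disc): 0.41 / √(0.87·0.71) = 0.52
Smallest convergent = 0.68. Discriminant values: 0.27, 0.60, 0.52; count ≥ 0.68 → 0.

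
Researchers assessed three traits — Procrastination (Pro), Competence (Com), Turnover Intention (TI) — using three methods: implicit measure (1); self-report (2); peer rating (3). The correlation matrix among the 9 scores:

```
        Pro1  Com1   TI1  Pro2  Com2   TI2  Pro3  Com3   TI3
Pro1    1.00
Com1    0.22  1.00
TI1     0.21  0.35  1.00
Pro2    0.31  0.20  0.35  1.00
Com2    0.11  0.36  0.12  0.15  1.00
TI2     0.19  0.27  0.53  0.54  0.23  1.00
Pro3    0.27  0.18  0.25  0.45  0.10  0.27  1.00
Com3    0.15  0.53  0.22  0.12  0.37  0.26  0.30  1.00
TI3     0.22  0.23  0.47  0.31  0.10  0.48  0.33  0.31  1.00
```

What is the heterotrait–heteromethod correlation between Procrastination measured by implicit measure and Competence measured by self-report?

Different traits and methods: r(Pro1, Com2) = 0.11.

0.11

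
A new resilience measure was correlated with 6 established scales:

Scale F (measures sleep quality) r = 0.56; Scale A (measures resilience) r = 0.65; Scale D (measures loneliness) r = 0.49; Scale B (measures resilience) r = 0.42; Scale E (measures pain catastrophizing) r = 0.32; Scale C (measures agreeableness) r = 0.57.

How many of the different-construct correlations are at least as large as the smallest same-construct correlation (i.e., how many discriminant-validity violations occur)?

Convergent (same construct = resilience): Scale A, Scale B.
Smallest convergent = 0.42. Discriminant values: 0.56, 0.49, 0.32, 0.57; count ≥ 0.42 → 3.

3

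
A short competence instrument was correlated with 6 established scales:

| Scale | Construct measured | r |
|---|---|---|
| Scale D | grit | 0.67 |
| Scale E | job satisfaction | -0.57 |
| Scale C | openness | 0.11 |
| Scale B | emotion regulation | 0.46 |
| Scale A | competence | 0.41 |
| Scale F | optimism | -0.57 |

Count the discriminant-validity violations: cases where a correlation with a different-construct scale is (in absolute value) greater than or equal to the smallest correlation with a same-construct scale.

Convergent (same construct = competence): Scale A.
Smallest convergent = 0.41. Discriminant |r|: 0.67, 0.57, 0.11, 0.46, 0.57; count ≥ 0.41 → 4.

4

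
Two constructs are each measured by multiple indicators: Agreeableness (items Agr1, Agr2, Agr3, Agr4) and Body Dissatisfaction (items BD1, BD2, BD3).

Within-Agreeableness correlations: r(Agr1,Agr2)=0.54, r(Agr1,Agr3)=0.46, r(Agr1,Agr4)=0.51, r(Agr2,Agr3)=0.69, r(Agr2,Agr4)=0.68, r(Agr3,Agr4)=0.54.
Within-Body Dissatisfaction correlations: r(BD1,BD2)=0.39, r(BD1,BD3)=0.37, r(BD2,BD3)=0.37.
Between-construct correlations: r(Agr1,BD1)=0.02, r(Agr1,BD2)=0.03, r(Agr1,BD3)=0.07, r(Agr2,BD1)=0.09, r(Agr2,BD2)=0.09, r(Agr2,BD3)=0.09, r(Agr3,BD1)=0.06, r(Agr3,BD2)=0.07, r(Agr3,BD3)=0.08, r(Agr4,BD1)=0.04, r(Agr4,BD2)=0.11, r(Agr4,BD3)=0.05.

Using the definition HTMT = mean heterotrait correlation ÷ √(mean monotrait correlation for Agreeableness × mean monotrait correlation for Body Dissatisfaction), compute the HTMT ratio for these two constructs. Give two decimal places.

Between-construct mean = 0.80/12 = 0.0667.
Mean within-Agr = 3.42/6 = 0.5700; mean within-BD = 1.13/3 = 0.3767.
Geometric mean = √(0.5700 × 0.3767) = 0.4634.
HTMT = 0.0667 / 0.4634 = 0.14.

0.14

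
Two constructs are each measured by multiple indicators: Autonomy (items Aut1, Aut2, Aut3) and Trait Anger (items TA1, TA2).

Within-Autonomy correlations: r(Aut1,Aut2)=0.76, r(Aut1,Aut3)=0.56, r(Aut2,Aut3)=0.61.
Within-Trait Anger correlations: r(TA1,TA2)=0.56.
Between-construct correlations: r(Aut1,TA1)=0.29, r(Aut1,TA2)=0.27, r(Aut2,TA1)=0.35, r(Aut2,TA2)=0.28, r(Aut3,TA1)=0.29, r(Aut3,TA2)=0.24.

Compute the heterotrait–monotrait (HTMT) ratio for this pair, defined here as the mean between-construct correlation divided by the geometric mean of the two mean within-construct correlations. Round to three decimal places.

0.478

Between-construct mean = 1.72/6 = 0.2867.
Mean within-Aut = 1.93/3 = 0.6433; mean within-TA = 0.56/1 = 0.5600.
Geometric mean = √(0.6433 × 0.5600) = 0.6002.
HTMT = 0.2867 / 0.6002 = 0.478.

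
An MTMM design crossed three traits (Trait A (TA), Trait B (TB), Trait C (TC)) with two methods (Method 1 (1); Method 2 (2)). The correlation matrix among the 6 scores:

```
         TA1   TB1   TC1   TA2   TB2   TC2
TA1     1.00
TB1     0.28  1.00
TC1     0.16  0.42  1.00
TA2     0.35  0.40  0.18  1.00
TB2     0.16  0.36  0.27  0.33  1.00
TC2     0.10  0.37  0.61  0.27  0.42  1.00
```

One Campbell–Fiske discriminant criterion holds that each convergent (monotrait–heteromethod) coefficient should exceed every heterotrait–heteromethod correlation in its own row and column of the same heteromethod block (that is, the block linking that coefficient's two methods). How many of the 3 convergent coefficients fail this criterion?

2

Checking each validity diagonal entry against its comparison values:
TA (methods 1·2): 0.35 vs {0.16, 0.40, 0.10, 0.18} → fail.
TB (methods 1·2): 0.36 vs {0.40, 0.16, 0.37, 0.27} → fail.
TC (methods 1·2): 0.61 vs {0.18, 0.10, 0.27, 0.37} → pass.
2 of 3 fail.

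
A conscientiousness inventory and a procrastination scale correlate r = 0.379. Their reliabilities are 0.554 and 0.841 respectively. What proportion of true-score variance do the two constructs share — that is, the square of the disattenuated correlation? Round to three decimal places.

Disattenuated r = 0.379 / √(0.554 × 0.841) = 0.379 / 0.6826 = 0.5552.
Shared true-score variance = 0.5552² = 0.3082 ≈ 0.308.

0.308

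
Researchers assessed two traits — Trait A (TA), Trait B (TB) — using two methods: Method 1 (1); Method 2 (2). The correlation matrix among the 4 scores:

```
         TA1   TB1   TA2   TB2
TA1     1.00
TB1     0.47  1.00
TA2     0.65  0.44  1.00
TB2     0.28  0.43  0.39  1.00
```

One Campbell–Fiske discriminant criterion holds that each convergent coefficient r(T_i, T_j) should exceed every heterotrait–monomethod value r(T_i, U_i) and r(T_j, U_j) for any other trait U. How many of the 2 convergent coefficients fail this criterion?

1

Convergent coefficients and their comparison sets:
TA (methods 1·2): 0.65 vs {0.47, 0.39} → pass.
TB (methods 1·2): 0.43 vs {0.47, 0.39} → fail.
1 of 2 fail.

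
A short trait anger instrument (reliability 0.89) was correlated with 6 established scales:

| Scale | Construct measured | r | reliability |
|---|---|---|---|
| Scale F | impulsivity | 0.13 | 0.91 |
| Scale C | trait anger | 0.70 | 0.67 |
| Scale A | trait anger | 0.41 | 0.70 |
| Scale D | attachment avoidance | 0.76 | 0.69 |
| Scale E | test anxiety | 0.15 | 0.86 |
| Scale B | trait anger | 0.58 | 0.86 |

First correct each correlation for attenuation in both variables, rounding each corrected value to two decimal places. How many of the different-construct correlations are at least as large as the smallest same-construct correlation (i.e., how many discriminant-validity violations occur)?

Disattenuated r (r / √(r_scale · r_new)):
  Scale F (disc): 0.13 / √(0.91·0.89) = 0.14
  Scale C (conv): 0.70 / √(0.67·0.89) = 0.91
  Scale A (conv): 0.41 / √(0.70·0.89) = 0.52
  Scale D (disc): 0.76 / √(0.69·0.89) = 0.97
  Scale E (disc): 0.15 / √(0.86·0.89) = 0.17
  Scale B (conv): 0.58 / √(0.86·0.89) = 0.66
Smallest convergent = 0.52. Discriminant values: 0.14, 0.97, 0.17; count ≥ 0.52 → 1.

1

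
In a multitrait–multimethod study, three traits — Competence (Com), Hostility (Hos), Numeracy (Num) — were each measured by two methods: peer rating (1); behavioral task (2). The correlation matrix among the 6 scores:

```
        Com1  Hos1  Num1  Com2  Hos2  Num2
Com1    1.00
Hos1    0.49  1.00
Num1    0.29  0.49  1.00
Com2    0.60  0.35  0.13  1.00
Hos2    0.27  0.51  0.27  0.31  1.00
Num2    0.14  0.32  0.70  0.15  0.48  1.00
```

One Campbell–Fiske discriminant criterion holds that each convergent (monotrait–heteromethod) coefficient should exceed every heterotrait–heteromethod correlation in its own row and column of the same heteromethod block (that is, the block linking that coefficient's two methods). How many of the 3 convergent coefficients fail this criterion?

0

Convergent coefficients and their comparison sets:
Com (methods 1·2): 0.60 vs {0.27, 0.35, 0.14, 0.13} → pass.
Hos (methods 1·2): 0.51 vs {0.35, 0.27, 0.32, 0.27} → pass.
Num (methods 1·2): 0.70 vs {0.13, 0.14, 0.27, 0.32} → pass.
0 of 3 fail.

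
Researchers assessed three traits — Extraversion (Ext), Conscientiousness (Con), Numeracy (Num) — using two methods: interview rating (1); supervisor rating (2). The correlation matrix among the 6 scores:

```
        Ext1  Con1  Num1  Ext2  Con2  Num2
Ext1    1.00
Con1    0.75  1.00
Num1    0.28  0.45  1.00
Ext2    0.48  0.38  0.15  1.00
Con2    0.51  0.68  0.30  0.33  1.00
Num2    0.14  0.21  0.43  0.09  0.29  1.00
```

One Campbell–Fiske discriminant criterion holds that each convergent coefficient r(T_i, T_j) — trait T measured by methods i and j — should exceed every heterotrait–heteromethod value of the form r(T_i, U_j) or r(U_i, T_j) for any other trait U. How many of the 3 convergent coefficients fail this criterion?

1

Convergent coefficients and their comparison sets:
Ext (methods 1·2): 0.48 vs {0.51, 0.38, 0.14, 0.15} → fail.
Con (methods 1·2): 0.68 vs {0.38, 0.51, 0.21, 0.30} → pass.
Num (methods 1·2): 0.43 vs {0.15, 0.14, 0.30, 0.21} → pass.
1 of 3 fail.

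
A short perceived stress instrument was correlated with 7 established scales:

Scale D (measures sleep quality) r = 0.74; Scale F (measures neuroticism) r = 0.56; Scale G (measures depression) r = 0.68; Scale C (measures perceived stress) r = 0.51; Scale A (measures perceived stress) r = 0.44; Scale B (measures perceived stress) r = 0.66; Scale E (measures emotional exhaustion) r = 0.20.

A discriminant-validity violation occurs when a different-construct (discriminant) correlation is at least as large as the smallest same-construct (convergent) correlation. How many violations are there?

Convergent (same construct = perceived stress): Scale C, Scale A, Scale B.
Smallest convergent = 0.44. Discriminant values: 0.74, 0.56, 0.68, 0.20; count ≥ 0.44 → 3.

3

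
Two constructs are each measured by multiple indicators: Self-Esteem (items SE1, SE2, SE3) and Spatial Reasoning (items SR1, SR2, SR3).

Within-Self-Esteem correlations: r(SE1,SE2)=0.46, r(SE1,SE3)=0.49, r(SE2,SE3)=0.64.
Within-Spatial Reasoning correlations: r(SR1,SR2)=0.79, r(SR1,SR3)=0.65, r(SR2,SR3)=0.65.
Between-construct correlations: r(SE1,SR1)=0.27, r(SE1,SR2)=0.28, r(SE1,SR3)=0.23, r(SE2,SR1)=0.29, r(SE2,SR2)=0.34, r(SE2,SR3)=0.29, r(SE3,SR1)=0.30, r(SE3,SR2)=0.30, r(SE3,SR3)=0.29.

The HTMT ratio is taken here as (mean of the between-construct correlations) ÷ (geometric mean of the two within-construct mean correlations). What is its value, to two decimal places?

0.47

Mean between = 2.59/9 = 0.2878.
Mean within-SE = 1.59/3 = 0.5300; mean within-SR = 2.09/3 = 0.6967.
Geometric mean = √(0.5300 × 0.6967) = 0.6077.
HTMT = 0.2878 / 0.6077 = 0.47.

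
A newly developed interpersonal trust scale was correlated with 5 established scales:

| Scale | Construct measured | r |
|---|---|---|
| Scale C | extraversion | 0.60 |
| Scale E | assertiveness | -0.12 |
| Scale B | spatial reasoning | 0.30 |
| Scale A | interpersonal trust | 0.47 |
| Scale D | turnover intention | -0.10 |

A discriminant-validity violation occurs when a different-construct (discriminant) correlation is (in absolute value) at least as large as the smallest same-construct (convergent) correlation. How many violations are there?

1

Convergent (same construct = interpersonal trust): Scale A.
Smallest convergent = 0.47. Discriminant |r|: 0.60, 0.12, 0.30, 0.10; count ≥ 0.47 → 1.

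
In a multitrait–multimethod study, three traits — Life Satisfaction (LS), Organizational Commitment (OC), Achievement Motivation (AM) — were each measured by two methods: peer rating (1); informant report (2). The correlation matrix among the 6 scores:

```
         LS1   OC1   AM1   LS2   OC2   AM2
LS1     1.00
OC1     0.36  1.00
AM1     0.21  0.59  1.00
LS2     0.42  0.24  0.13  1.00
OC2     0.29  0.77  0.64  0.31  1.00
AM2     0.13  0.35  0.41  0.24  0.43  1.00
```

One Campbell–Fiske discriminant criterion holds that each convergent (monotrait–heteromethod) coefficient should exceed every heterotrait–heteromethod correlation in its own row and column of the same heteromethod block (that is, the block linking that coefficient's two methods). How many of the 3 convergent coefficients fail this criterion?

Checking each validity diagonal entry against its comparison values:
LS (methods 1·2): 0.42 vs {0.29, 0.24, 0.13, 0.13} → pass.
OC (methods 1·2): 0.77 vs {0.24, 0.29, 0.35, 0.64} → pass.
AM (methods 1·2): 0.41 vs {0.13, 0.13, 0.64, 0.35} → fail.
1 of 3 fail.

1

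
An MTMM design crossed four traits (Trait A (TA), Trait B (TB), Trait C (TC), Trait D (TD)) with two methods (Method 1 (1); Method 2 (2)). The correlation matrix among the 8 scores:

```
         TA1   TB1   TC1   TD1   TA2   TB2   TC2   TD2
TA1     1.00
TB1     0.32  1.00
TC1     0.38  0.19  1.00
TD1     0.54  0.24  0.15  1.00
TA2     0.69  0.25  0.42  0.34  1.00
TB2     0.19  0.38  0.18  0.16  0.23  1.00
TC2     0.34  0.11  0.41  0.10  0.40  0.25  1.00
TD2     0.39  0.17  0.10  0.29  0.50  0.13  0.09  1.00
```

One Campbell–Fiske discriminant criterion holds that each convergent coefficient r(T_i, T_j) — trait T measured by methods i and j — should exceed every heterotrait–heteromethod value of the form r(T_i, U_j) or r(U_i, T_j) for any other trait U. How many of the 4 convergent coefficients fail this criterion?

2

Checking each validity diagonal entry against its comparison values:
TA (methods 1·2): 0.69 vs {0.19, 0.25, 0.34, 0.42, 0.39, 0.34} → pass.
TB (methods 1·2): 0.38 vs {0.25, 0.19, 0.11, 0.18, 0.17, 0.16} → pass.
TC (methods 1·2): 0.41 vs {0.42, 0.34, 0.18, 0.11, 0.10, 0.10} → fail.
TD (methods 1·2): 0.29 vs {0.34, 0.39, 0.16, 0.17, 0.10, 0.10} → fail.
2 of 4 fail.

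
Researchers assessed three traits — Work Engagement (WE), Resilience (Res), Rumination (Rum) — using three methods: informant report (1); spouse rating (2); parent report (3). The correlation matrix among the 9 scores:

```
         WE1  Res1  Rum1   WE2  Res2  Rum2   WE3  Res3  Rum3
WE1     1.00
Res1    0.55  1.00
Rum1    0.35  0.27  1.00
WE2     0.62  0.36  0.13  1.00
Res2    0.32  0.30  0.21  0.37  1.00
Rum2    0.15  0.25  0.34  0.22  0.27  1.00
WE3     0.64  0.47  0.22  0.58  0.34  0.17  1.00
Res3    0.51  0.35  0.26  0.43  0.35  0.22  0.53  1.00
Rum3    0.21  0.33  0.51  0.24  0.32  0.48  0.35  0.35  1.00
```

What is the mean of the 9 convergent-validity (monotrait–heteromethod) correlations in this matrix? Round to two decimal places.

Convergent values: 0.62, 0.64, 0.58, 0.30, 0.35, 0.35, 0.34, 0.51, 0.48; mean = 4.17/9 = 0.46.

0.46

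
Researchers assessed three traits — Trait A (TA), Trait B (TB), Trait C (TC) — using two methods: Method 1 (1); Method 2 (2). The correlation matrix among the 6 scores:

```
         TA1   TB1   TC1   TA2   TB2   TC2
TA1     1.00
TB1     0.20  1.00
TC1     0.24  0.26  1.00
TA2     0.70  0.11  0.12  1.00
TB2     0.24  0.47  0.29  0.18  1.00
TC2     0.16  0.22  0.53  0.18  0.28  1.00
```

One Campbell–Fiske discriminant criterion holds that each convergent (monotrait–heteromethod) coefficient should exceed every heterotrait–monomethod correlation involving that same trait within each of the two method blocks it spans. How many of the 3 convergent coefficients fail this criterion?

Convergent coefficients and their comparison sets:
TA (methods 1·2): 0.70 vs {0.20, 0.18, 0.24, 0.18} → pass.
TB (methods 1·2): 0.47 vs {0.20, 0.18, 0.26, 0.28} → pass.
TC (methods 1·2): 0.53 vs {0.24, 0.18, 0.26, 0.28} → pass.
0 of 3 fail.

0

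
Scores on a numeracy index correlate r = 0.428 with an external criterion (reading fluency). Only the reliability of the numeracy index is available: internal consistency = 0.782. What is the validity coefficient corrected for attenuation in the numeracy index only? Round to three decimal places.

Single correction: r_c = r_obs / √r_xx = 0.428 / √0.782 = 0.428 / 0.8843 ≈ 0.484.

0.484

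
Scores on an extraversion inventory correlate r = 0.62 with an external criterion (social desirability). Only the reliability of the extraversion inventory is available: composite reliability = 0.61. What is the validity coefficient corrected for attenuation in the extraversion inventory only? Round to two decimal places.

Single correction: r_c = r_obs / √r_xx = 0.62 / √0.61 = 0.62 / 0.7810 ≈ 0.79.

0.79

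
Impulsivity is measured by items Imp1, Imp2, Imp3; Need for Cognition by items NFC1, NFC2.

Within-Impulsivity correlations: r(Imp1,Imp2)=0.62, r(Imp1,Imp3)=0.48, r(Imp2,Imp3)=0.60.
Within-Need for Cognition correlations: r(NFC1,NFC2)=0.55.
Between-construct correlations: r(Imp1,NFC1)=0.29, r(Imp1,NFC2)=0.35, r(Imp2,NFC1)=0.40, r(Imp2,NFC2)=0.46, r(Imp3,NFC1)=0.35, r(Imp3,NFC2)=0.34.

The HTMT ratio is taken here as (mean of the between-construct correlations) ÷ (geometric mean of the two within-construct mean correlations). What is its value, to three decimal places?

0.654

Between-construct mean = 2.19/6 = 0.3650.
Mean within-Imp = 1.70/3 = 0.5667; mean within-NFC = 0.55/1 = 0.5500.
Geometric mean = √(0.5667 × 0.5500) = 0.5583.
HTMT = 0.3650 / 0.5583 = 0.654.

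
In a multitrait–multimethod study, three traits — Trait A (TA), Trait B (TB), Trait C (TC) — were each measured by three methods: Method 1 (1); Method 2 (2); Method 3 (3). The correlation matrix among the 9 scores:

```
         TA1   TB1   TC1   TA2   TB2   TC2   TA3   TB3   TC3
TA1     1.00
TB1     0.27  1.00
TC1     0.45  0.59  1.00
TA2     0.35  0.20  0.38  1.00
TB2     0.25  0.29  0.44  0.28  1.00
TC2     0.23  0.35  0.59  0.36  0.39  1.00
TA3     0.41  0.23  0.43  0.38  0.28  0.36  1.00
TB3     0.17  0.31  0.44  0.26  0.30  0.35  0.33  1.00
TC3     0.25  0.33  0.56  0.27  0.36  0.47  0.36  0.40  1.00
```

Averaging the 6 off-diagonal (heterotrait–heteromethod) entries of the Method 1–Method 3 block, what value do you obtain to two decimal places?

0.31

HTHM values (method 1 × method 3): 0.17, 0.25, 0.23, 0.33, 0.43, 0.44; mean = 1.85/6 = 0.31.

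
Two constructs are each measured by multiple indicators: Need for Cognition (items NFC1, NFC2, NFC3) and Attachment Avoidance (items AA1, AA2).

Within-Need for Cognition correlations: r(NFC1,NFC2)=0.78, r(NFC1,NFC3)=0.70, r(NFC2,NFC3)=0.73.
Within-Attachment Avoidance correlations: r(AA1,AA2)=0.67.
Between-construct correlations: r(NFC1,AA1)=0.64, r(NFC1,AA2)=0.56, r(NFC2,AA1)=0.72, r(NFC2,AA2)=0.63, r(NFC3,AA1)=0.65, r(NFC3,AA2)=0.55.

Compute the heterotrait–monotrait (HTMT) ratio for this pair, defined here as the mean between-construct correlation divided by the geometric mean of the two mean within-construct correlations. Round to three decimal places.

0.890

Between-construct mean = 3.75/6 = 0.6250.
Mean within-NFC = 2.21/3 = 0.7367; mean within-AA = 0.67/1 = 0.6700.
Geometric mean = √(0.7367 × 0.6700) = 0.7026.
HTMT = 0.6250 / 0.7026 = 0.890.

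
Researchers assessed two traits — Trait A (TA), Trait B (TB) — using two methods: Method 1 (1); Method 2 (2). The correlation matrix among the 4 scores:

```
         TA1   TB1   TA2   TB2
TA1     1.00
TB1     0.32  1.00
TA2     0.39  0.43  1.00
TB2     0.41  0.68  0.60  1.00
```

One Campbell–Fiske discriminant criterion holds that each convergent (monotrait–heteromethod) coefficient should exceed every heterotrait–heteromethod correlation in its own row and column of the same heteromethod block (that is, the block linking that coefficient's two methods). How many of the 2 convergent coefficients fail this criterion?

1

Each convergent coefficient versus the relevant comparison correlations:
TA (methods 1·2): 0.39 vs {0.41, 0.43} → fail.
TB (methods 1·2): 0.68 vs {0.43, 0.41} → pass.
1 of 2 fail.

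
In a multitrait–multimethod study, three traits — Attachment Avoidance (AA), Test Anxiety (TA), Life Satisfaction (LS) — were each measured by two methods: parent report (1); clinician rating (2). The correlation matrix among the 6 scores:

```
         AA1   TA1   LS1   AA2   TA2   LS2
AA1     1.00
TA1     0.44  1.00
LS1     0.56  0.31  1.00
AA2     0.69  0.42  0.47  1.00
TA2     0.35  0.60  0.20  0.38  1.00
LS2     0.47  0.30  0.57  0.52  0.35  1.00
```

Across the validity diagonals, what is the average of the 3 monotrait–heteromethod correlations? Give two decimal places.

0.62

Convergent values: 0.69, 0.60, 0.57; mean = 1.86/3 = 0.62.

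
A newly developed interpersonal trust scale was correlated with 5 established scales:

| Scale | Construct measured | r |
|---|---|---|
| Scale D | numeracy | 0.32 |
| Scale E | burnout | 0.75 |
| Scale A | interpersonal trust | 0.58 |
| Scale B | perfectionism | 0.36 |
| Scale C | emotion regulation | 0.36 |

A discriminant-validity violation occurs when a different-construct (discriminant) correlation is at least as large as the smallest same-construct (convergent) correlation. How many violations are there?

Convergent (same construct = interpersonal trust): Scale A.
Smallest convergent = 0.58. Discriminant values: 0.32, 0.75, 0.36, 0.36; count ≥ 0.58 → 1.

1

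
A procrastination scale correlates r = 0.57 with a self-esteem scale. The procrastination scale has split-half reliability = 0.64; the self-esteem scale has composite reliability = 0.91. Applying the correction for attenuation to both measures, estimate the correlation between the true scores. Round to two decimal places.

r_true = r_obs / √(r_xx · r_yy) = 0.57 / √(0.64 × 0.91) = 0.57 / √0.5824 = 0.57 / 0.7632 ≈ 0.75.

0.75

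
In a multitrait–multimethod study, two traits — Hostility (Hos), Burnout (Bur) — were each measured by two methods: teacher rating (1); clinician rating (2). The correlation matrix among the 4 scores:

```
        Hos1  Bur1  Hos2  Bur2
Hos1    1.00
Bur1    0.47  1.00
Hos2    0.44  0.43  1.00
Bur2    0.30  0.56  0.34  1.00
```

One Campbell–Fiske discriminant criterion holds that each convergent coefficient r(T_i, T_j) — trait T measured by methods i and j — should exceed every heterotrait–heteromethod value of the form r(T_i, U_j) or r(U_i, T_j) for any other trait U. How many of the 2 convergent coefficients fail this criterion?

Each convergent coefficient versus the relevant comparison correlations:
Hos (methods 1·2): 0.44 vs {0.30, 0.43} → pass.
Bur (methods 1·2): 0.56 vs {0.43, 0.30} → pass.
0 of 2 fail.

0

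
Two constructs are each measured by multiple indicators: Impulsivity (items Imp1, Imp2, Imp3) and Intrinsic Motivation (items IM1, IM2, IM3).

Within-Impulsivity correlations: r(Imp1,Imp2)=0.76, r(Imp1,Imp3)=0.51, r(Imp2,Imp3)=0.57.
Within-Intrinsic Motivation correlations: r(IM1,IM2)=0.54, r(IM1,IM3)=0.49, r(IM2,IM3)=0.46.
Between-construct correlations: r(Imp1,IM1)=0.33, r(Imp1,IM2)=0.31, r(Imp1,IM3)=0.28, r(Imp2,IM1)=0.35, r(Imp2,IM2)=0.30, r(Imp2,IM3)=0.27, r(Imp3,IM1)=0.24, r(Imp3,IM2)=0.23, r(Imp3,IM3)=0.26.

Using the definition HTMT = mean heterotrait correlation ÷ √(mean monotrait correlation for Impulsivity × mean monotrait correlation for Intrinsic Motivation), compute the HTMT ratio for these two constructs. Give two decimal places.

0.52

Mean between = 2.57/9 = 0.2856.
Mean within-Imp = 1.84/3 = 0.6133; mean within-IM = 1.49/3 = 0.4967.
Geometric mean = √(0.6133 × 0.4967) = 0.5519.
HTMT = 0.2856 / 0.5519 = 0.52.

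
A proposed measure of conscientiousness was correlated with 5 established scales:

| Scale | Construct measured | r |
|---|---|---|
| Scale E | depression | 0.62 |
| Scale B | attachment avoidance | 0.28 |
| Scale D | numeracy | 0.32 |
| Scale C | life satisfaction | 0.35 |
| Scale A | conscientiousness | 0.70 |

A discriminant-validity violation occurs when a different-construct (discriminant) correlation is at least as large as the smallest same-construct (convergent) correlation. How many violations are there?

0

Convergent (same construct = conscientiousness): Scale A.
Smallest convergent = 0.70. Discriminant values: 0.62, 0.28, 0.32, 0.35; count ≥ 0.70 → 0.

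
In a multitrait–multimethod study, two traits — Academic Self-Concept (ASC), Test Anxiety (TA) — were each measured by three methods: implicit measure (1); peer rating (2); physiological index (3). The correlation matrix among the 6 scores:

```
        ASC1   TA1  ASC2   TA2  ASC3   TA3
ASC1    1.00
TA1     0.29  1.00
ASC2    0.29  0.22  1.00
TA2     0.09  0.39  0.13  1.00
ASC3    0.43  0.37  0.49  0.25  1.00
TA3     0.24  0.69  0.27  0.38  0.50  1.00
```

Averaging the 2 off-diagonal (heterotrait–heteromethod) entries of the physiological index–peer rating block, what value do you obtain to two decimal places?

HTHM values (method 3 × method 2): 0.25, 0.27; mean = 0.52/2 = 0.26.

0.26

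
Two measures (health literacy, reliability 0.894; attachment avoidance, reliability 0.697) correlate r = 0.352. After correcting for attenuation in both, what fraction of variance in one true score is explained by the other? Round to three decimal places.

0.199

Disattenuated r = 0.352 / √(0.894 × 0.697) = 0.352 / 0.7894 = 0.4459.
Shared true-score variance = 0.4459² = 0.1988 ≈ 0.199.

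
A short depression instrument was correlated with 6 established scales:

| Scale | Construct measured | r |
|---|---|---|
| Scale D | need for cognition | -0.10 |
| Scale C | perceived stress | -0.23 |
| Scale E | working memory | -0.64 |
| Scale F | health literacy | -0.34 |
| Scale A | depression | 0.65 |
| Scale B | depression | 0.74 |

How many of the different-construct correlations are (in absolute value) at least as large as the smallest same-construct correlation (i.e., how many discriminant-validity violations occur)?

Convergent (same construct = depression): Scale A, Scale B.
Smallest convergent = 0.65. Discriminant |r|: 0.10, 0.23, 0.64, 0.34; count ≥ 0.65 → 0.

0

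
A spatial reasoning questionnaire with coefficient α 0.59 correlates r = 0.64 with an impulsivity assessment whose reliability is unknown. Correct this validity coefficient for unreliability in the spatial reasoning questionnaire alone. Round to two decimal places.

0.83

Single correction: r_c = r_obs / √r_xx = 0.64 / √0.59 = 0.64 / 0.7681 ≈ 0.83.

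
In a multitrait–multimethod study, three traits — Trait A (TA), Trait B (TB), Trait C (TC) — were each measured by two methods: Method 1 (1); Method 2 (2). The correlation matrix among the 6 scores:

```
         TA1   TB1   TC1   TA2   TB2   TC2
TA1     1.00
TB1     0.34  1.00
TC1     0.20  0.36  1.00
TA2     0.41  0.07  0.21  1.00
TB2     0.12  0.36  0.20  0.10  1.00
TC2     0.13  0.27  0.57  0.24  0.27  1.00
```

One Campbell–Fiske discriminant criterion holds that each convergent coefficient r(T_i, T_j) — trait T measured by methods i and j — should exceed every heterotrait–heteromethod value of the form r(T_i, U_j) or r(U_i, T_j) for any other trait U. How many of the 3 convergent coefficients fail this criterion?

Checking each validity diagonal entry against its comparison values:
TA (methods 1·2): 0.41 vs {0.12, 0.07, 0.13, 0.21} → pass.
TB (methods 1·2): 0.36 vs {0.07, 0.12, 0.27, 0.20} → pass.
TC (methods 1·2): 0.57 vs {0.21, 0.13, 0.20, 0.27} → pass.
0 of 3 fail.

0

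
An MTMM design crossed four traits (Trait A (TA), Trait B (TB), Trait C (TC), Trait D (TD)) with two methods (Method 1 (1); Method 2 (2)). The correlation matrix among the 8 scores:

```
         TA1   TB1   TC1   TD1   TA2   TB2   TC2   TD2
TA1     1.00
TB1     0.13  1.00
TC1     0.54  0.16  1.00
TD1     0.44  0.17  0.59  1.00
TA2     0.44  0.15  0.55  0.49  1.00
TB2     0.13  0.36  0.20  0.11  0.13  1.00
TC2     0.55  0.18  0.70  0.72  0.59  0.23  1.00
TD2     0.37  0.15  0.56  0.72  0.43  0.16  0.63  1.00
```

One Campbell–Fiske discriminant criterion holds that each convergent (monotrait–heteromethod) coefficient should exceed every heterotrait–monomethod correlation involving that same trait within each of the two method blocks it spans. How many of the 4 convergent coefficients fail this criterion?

Convergent coefficients and their comparison sets:
TA (methods 1·2): 0.44 vs {0.13, 0.13, 0.54, 0.59, 0.44, 0.43} → fail.
TB (methods 1·2): 0.36 vs {0.13, 0.13, 0.16, 0.23, 0.17, 0.16} → pass.
TC (methods 1·2): 0.70 vs {0.54, 0.59, 0.16, 0.23, 0.59, 0.63} → pass.
TD (methods 1·2): 0.72 vs {0.44, 0.43, 0.17, 0.16, 0.59, 0.63} → pass.
1 of 4 fail.

1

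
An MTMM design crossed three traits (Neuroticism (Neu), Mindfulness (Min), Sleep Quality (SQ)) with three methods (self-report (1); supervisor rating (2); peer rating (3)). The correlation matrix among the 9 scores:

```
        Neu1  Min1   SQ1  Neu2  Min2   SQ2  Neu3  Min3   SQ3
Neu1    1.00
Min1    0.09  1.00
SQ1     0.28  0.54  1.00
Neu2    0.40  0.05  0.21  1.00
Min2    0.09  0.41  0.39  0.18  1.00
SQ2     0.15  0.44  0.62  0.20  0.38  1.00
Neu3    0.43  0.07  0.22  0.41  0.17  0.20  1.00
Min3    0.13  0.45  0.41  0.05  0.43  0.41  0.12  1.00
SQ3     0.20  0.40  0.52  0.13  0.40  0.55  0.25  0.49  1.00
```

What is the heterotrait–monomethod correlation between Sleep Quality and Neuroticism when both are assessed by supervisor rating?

Different traits, same method: r(SQ2, Neu2) = 0.20.

0.20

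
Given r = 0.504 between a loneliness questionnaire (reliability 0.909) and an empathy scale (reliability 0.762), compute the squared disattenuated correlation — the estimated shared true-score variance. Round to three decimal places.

0.367

Disattenuated r = 0.504 / √(0.909 × 0.762) = 0.504 / 0.8323 = 0.6056.
Shared true-score variance = 0.6056² = 0.3668 ≈ 0.367.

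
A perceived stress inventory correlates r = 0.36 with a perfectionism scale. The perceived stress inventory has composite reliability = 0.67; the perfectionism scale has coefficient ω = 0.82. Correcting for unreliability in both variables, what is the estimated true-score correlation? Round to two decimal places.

0.49

r_true = r_obs / √(r_xx · r_yy) = 0.36 / √(0.67 × 0.82) = 0.36 / √0.5494 = 0.36 / 0.7412 ≈ 0.49.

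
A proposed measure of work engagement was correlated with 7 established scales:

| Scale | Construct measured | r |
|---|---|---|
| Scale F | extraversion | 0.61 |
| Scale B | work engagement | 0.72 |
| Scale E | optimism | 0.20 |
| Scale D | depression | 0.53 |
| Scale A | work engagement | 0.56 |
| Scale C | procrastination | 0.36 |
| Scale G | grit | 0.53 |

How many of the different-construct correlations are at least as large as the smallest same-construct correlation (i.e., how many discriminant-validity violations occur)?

1

Convergent (same construct = work engagement): Scale B, Scale A.
Smallest convergent = 0.56. Discriminant values: 0.61, 0.20, 0.53, 0.36, 0.53; count ≥ 0.56 → 1.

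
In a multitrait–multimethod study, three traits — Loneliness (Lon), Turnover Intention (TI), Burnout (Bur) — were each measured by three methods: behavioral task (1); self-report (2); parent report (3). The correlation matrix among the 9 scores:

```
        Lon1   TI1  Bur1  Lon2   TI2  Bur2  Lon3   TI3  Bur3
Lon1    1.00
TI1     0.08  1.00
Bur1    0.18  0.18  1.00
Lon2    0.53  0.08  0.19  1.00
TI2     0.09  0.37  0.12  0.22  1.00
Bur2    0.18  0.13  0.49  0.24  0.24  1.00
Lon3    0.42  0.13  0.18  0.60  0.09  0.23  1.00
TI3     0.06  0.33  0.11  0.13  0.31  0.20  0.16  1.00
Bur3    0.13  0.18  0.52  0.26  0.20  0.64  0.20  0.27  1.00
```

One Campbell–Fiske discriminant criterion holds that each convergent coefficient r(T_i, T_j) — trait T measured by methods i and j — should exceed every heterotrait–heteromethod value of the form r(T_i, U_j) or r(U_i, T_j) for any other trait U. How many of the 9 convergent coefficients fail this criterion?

Each convergent coefficient versus the relevant comparison correlations:
Lon (methods 1·2): 0.53 vs {0.09, 0.08, 0.18, 0.19} → pass.
Lon (methods 1·3): 0.42 vs {0.06, 0.13, 0.13, 0.18} → pass.
Lon (methods 2·3): 0.60 vs {0.13, 0.09, 0.26, 0.23} → pass.
TI (methods 1·2): 0.37 vs {0.08, 0.09, 0.13, 0.12} → pass.
TI (methods 1·3): 0.33 vs {0.13, 0.06, 0.18, 0.11} → pass.
TI (methods 2·3): 0.31 vs {0.09, 0.13, 0.20, 0.20} → pass.
Bur (methods 1·2): 0.49 vs {0.19, 0.18, 0.12, 0.13} → pass.
Bur (methods 1·3): 0.52 vs {0.18, 0.13, 0.11, 0.18} → pass.
Bur (methods 2·3): 0.64 vs {0.23, 0.26, 0.20, 0.20} → pass.
0 of 9 fail.

0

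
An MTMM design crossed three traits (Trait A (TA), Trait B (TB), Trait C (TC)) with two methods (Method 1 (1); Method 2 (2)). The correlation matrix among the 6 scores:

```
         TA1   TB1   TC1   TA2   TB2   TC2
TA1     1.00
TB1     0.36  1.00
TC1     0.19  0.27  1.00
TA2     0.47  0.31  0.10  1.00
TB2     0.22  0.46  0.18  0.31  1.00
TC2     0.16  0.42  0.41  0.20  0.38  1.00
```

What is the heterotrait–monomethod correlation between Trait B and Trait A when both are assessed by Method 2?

Different traits, same method: r(TB2, TA2) = 0.31.

0.31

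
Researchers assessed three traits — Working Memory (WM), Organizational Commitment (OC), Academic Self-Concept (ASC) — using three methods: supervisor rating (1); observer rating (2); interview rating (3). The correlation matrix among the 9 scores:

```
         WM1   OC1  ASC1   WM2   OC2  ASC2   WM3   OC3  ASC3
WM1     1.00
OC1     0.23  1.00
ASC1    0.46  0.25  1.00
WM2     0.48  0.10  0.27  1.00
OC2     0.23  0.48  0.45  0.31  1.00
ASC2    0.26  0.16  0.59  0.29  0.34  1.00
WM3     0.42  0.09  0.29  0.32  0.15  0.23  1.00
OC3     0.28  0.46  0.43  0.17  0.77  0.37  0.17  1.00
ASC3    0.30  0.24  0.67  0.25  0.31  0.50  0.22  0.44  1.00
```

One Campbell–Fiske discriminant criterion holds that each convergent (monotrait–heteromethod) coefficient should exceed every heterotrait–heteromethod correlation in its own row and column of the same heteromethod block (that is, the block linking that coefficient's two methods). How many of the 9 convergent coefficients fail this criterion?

0

Checking each validity diagonal entry against its comparison values:
WM (methods 1·2): 0.48 vs {0.23, 0.10, 0.26, 0.27} → pass.
WM (methods 1·3): 0.42 vs {0.28, 0.09, 0.30, 0.29} → pass.
WM (methods 2·3): 0.32 vs {0.17, 0.15, 0.25, 0.23} → pass.
OC (methods 1·2): 0.48 vs {0.10, 0.23, 0.16, 0.45} → pass.
OC (methods 1·3): 0.46 vs {0.09, 0.28, 0.24, 0.43} → pass.
OC (methods 2·3): 0.77 vs {0.15, 0.17, 0.31, 0.37} → pass.
ASC (methods 1·2): 0.59 vs {0.27, 0.26, 0.45, 0.16} → pass.
ASC (methods 1·3): 0.67 vs {0.29, 0.30, 0.43, 0.24} → pass.
ASC (methods 2·3): 0.50 vs {0.23, 0.25, 0.37, 0.31} → pass.
0 of 9 fail.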